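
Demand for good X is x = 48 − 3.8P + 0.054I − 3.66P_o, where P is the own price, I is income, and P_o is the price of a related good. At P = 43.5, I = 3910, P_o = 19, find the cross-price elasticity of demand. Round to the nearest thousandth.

Substituting, x = 48 − 3.8(43.5) + 0.054(3910) − 3.66(19) = 48 − 165.3 + 211.14 − 69.54 = 24.3.
∂x/∂P_o = −3.66, so E_xy = -3.66·(19/24.3) ≈ -2.862.
E_xy < 0: the goods are complements.

-2.862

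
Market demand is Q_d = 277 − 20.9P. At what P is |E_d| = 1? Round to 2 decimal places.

6.63

For linear demand Q_d = a − bP, E = −bP/(a − bP). |E| = 1 ⇒ bP = a − bP ⇒ P = a/(2b).
P = 277/(2·20.9) ≈ 6.63.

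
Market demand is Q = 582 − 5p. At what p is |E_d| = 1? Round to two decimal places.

For linear demand Q = a − bp, E = −bp/(a − bp). |E| = 1 ⇒ bp = a − bp ⇒ p = a/(2b).
p = 582/(2·5) = 58.20.

58.20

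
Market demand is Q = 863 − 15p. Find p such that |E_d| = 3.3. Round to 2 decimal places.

Set −bp/(a − bp) = −3.3 ⇒ bp = 3.3(a − bp) ⇒ bp(1+3.3) = 3.3·a.
p = 3.3·863/(15·4.3) ≈ 44.15.

44.15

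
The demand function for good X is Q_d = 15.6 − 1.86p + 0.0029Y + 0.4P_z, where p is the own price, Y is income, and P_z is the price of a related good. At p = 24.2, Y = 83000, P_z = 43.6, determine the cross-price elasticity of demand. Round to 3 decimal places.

Substituting, Q_d = 15.6 − 1.86(24.2) + 0.0029(83000) + 0.4(43.6) = 15.6 − 45.012 + 240.7 + 17.44 = 228.728.
∂Q_d/∂P_z = +0.4, so E_xy = 0.4·(43.6/228.728) ≈ 0.076.
E_xy > 0: the goods are substitutes.

0.076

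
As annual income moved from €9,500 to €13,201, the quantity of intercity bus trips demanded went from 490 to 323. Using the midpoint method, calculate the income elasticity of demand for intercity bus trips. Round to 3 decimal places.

%ΔQ = (323 − 490)/[(490+323)/2] = -167/406.5 ≈ -0.4108.
%ΔY = (13,201 − 9,500)/[(9,500+13,201)/2] = 3701/11350.5 ≈ 0.3261.
E_I = %ΔQ/%ΔY ≈ -1.260.
E_I < 0: inferior good.

-1.260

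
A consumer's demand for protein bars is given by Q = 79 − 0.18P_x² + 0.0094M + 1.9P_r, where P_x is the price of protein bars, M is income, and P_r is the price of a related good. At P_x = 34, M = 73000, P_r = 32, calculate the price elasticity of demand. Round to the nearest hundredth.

-0.67

Substituting, Q = 79 − 0.18(34)² + 0.0094(73000) + 1.9(32) = 79 − 208.08 + 686.2 + 60.8 = 617.92.
∂Q/∂P_x = −2·0.18·P_x = -12.24, so E_p = -12.24·(34/617.92) ≈ -0.67.
|E_p| < 1: demand is inelastic.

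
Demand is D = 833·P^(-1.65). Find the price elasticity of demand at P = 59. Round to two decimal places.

-1.65

For a Cobb–Douglas (constant-elasticity) form D = A·P^α·…, the elasticity with respect to P equals the exponent α at every point.
Here the exponent on P is -1.65, so the price elasticity of demand is -1.65.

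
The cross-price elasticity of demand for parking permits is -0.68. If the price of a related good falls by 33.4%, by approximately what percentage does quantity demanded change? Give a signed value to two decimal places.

%ΔQ ≈ E × %ΔP_y = (-0.68) × (-33.4%) ≈ 22.71%.

22.71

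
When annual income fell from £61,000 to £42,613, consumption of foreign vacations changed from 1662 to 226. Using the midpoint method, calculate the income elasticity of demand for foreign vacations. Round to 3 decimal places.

4.286

%ΔQ = (226 − 1662)/[(1662+226)/2] = -1436/944 ≈ -1.5212.
%ΔI = (42,613 − 61,000)/[(61,000+42,613)/2] = -18387/51806.5 ≈ -0.3549.
E_I = %ΔQ/%ΔI ≈ 4.286.
E_I > 1: normal good (luxury).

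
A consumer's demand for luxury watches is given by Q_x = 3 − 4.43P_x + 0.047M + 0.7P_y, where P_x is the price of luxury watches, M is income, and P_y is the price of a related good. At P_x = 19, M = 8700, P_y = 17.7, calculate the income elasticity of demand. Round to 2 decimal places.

At the given point, Q_x = 3 − 4.43(19) + 0.047(8700) + 0.7(17.7) = 3 − 84.17 + 408.9 + 12.39 = 340.12.
∂Q_x/∂M = +0.047, so E_I = 0.047·(8700/340.12) ≈ 1.20.
E_I > 1: normal good (luxury).

1.20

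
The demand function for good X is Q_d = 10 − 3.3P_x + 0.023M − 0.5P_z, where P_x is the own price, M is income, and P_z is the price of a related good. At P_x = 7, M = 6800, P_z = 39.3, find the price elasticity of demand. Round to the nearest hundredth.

Q_d = 10 − 3.3(7) + 0.023(6800) − 0.5(39.3) = 10 − 23.1 + 156.4 − 19.65 = 123.65.
∂Q_d/∂P_x = −3.3, so E_p = (−3.3)·(7/123.65) ≈ -0.19.
|E_p| < 1: demand is inelastic.

-0.19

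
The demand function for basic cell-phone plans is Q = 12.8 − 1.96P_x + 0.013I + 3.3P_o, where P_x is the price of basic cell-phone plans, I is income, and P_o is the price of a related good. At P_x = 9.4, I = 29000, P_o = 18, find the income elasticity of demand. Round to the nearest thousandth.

0.875

Q = 12.8 − 1.96(9.4) + 0.013(29000) + 3.3(18) = 12.8 − 18.424 + 377 + 59.4 = 430.776.
∂Q/∂I = +0.013, so E_I = 0.013·(29000/430.776) ≈ 0.875.
E_I ∈ (0,1): normal good (necessity).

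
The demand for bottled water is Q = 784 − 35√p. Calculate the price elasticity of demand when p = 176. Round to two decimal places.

-0.73

At p = 176, Q = 319.6725.
dQ/dp = −35/(2√p) = −35/(2·13.2665).
Point elasticity E = (dQ/dp)·(p/Q) = -1.3191 × 176/319.6725 ≈ -0.73.
|E| < 1, so demand is inelastic at this price.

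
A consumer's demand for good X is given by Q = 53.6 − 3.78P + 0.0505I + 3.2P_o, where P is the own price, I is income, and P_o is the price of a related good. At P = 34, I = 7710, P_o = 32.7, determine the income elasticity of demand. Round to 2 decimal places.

First evaluate Q: 53.6 − 3.78(34) + 0.0505(7710) + 3.2(32.7) = 53.6 − 128.52 + 389.355 + 104.64 = 419.075.
∂Q/∂I = +0.0505, so E_I = 0.0505·(7710/419.075) ≈ 0.93.
E_I ∈ (0,1): normal good (necessity).

0.93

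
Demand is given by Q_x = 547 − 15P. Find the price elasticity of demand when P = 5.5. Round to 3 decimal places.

At P = 5.5, Q_x = 464.5.
dQ_x/dP = −15.
Point elasticity E = (dQ_x/dP)·(P/Q_x) = -15 × 5.5/464.5 ≈ -0.178.
|E| < 1, so demand is inelastic at this price.

-0.178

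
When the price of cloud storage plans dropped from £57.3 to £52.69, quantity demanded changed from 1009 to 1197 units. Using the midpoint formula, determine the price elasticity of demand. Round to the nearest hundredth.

-2.03

%ΔQ = (1197 − 1009)/[(1009 + 1197)/2] = 188/1103 ≈ 0.1704.
%ΔP = (52.69 − 57.3)/[(57.3 + 52.69)/2] = -4.61/54.995 ≈ -0.0838.
Arc elasticity E = %ΔQ/%ΔP ≈ 0.1704/-0.0838 ≈ -2.03.
|E| > 1: demand is elastic over this range.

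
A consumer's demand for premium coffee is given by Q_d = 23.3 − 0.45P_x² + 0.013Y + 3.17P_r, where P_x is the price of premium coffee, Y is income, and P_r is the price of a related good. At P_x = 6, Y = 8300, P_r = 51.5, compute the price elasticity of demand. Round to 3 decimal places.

First evaluate Q_d: 23.3 − 0.45(6)² + 0.013(8300) + 3.17(51.5) = 23.3 − 16.2 + 107.9 + 163.255 = 278.255.
∂Q_d/∂P_x = −2·0.45·P_x = -5.4, so E_p = -5.4·(6/278.255) ≈ -0.116.
|E_p| < 1: demand is inelastic.

-0.116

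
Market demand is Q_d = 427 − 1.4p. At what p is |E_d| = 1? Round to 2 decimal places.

152.50

For linear demand Q_d = a − bp, E = −bp/(a − bp). |E| = 1 ⇒ bp = a − bp ⇒ p = a/(2b).
p = 427/(2·1.4) = 152.50.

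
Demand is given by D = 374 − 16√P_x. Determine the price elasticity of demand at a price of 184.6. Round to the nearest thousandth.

At P_x = 184.6, D = 156.6119.
dD/dP_x = −16/(2√P_x) = −16/(2·13.5868).
Point elasticity E = (dD/dP_x)·(P_x/D) = -0.5888 × 184.6/156.6119 ≈ -0.694.
|E| < 1, so demand is inelastic at this price.

-0.694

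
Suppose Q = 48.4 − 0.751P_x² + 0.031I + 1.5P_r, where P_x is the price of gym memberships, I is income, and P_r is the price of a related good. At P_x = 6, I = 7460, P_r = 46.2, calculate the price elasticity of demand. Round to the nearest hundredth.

Substituting, Q = 48.4 − 0.751(6)² + 0.031(7460) + 1.5(46.2) = 48.4 − 27.036 + 231.26 + 69.3 = 321.924.
∂Q/∂P_x = −2·0.751·P_x = -9.012, so E_p = -9.012·(6/321.924) ≈ -0.17.
|E_p| < 1: demand is inelastic.

-0.17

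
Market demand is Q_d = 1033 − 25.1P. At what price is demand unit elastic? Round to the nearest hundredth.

20.58

For linear demand Q_d = a − bP, E = −bP/(a − bP). |E| = 1 ⇒ bP = a − bP ⇒ P = a/(2b).
P = 1033/(2·25.1) ≈ 20.58.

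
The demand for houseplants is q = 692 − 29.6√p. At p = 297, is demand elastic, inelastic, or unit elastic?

At p = 297, q = 181.8828.
dq/dp = −29.6/(2√p) = −29.6/(2·17.2337).
Point elasticity E = (dq/dp)·(p/q) = -0.8588 × 297/181.8828 ≈ -1.402.
|E| ≈ 1.402 > 1, so demand is elastic.

elastic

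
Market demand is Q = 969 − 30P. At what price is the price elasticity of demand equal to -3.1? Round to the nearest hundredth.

Set −bP/(a − bP) = −3.1 ⇒ bP = 3.1(a − bP) ⇒ bP(1+3.1) = 3.1·a.
P = 3.1·969/(30·4.1) ≈ 24.42.

24.42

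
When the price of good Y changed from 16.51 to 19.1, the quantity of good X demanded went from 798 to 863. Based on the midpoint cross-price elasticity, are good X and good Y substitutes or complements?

substitutes

%ΔQ_x = (863 − 798)/[(798+863)/2] = 65/830.5 ≈ 0.0783.
%ΔP_y = (19.1 − 16.51)/[(16.51+19.1)/2] ≈ 0.1455.
E_xy = 0.0783/0.1455 ≈ 0.538.
E_xy > 0, so the goods are substitutes.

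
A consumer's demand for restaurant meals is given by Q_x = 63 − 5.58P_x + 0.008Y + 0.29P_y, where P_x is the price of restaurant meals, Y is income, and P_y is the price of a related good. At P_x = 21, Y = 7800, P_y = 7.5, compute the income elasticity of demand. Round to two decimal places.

6.00

Q_x = 63 − 5.58(21) + 0.008(7800) + 0.29(7.5) = 63 − 117.18 + 62.4 + 2.175 = 10.395.
∂Q_x/∂Y = +0.008, so E_I = 0.008·(7800/10.395) ≈ 6.00.
E_I > 1: normal good (luxury).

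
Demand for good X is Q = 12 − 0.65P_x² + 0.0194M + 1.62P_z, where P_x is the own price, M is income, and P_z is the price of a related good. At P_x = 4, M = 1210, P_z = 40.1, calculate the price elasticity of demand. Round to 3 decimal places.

Evaluating quantity at (P_x, M, P_z) gives Q = 12 − 0.65(4)² + 0.0194(1210) + 1.62(40.1) = 12 − 10.4 + 23.474 + 64.962 = 90.036.
∂Q/∂P_x = −2·0.65·P_x = -5.2, so E_p = -5.2·(4/90.036) ≈ -0.231.
|E_p| < 1: demand is inelastic.

-0.231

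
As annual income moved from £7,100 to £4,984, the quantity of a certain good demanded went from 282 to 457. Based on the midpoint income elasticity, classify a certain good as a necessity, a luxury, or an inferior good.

%ΔQ = (457 − 282)/[(282+457)/2] = 175/369.5 ≈ 0.4736.
%ΔY = (4,984 − 7,100)/[(7,100+4,984)/2] = -2116/6042 ≈ -0.3502.
E_I = %ΔQ/%ΔY ≈ -1.352.
E_I < 0: inferior good.

inferior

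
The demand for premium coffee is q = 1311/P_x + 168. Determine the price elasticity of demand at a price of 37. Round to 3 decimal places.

-0.174

At P_x = 37, q = 203.4324.
dq/dP_x = −1311/P_x² = −0.9576.
Point elasticity E = (dq/dP_x)·(P_x/q) = -0.9576 × 37/203.4324 ≈ -0.174.
|E| < 1, so demand is inelastic at this price.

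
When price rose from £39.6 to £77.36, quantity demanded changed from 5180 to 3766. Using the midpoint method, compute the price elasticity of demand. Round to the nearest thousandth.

-0.490

%Δq = (3766 − 5180)/[(5180 + 3766)/2] = -1414/4473 ≈ -0.3161.
%Δp = (77.36 − 39.6)/[(39.6 + 77.36)/2] = 37.76/58.48 ≈ 0.6457.
Arc elasticity E = %Δq/%Δp ≈ -0.3161/0.6457 ≈ -0.490.
|E| < 1: demand is inelastic over this range.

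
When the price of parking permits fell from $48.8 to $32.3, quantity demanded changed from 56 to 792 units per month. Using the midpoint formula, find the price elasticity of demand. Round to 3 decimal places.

-4.266

%Δq = (792 − 56)/[(56 + 792)/2] = 736/424 ≈ 1.7358.
%ΔP = (32.3 − 48.8)/[(48.8 + 32.3)/2] = -16.5/40.55 ≈ -0.4069.
Arc elasticity E = %Δq/%ΔP ≈ 1.7358/-0.4069 ≈ -4.266.
|E| > 1: demand is elastic over this range.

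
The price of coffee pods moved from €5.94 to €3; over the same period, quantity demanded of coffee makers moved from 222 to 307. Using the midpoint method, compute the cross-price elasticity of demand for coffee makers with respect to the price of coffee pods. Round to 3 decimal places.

-0.489

%ΔQ_x = (307 − 222)/[(222+307)/2] = 85/264.5 ≈ 0.3214.
%ΔP_y = (3 − 5.94)/[(5.94+3)/2] ≈ -0.6577.
E_xy = 0.3214/-0.6577 ≈ -0.489.
E_xy < 0, so coffee makers and coffee pods are complements.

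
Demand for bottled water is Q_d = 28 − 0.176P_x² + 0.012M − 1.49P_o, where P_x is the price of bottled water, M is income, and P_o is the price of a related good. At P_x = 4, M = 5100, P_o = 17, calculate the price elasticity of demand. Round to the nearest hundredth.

-0.09

First evaluate Q_d: 28 − 0.176(4)² + 0.012(5100) − 1.49(17) = 28 − 2.816 + 61.2 − 25.33 = 61.054.
∂Q_d/∂P_x = −2·0.176·P_x = -1.408, so E_p = -1.408·(4/61.054) ≈ -0.09.
|E_p| < 1: demand is inelastic.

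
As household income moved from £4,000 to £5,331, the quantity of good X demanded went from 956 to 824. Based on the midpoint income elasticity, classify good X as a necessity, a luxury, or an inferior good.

inferior

%ΔQ = (824 − 956)/[(956+824)/2] = -132/890 ≈ -0.1483.
%ΔM = (5,331 − 4,000)/[(4,000+5,331)/2] = 1331/4665.5 ≈ 0.2853.
E_I = %ΔQ/%ΔM ≈ -0.520.
E_I < 0: inferior good.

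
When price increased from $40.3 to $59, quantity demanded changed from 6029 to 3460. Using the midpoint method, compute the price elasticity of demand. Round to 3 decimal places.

-1.438

%Δq = (3460 − 6029)/[(6029 + 3460)/2] = -2569/4744.5 ≈ -0.5415.
%ΔP = (59 − 40.3)/[(40.3 + 59)/2] = 18.7/49.65 ≈ 0.3766.
Arc elasticity E = %Δq/%ΔP ≈ -0.5415/0.3766 ≈ -1.438.
|E| > 1: demand is elastic over this range.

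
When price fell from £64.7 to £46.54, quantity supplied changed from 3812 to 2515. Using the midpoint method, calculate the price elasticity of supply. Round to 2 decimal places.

1.26

%ΔQ = (2515 − 3812)/[(3812 + 2515)/2] = -1297/3163.5 ≈ -0.4100.
%ΔP = (46.54 − 64.7)/[(64.7 + 46.54)/2] = -18.16/55.62 ≈ -0.3265.
Arc elasticity E = %ΔQ/%ΔP ≈ -0.4100/-0.3265 ≈ 1.26.
|E| > 1: supply is elastic over this range.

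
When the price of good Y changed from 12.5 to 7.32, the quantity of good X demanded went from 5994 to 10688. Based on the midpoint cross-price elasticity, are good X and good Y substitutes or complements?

complements

%ΔQ_x = (10688 − 5994)/[(5994+10688)/2] = 4694/8341 ≈ 0.5628.
%ΔP_y = (7.32 − 12.5)/[(12.5+7.32)/2] ≈ -0.5227.
E_xy = 0.5628/-0.5227 ≈ -1.077.
E_xy < 0, so the goods are complements.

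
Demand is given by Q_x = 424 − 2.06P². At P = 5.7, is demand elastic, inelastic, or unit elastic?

At P = 5.7, Q_x = 357.0706.
dQ_x/dP = −2·2.06·P = −23.484.
Point elasticity E = (dQ_x/dP)·(P/Q_x) = -23.484 × 5.7/357.0706 ≈ -0.375.
|E| ≈ 0.375 < 1, so demand is inelastic.

inelastic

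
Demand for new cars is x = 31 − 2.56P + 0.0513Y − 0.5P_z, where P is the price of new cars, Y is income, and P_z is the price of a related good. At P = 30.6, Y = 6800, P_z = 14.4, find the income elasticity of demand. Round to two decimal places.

First evaluate x: 31 − 2.56(30.6) + 0.0513(6800) − 0.5(14.4) = 31 − 78.336 + 348.84 − 7.2 = 294.304.
∂x/∂Y = +0.0513, so E_I = 0.0513·(6800/294.304) ≈ 1.19.
E_I > 1: normal good (luxury).

1.19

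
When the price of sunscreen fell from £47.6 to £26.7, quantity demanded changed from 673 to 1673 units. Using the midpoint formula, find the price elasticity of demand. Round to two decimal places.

-1.52

%ΔQ = (1673 − 673)/[(673 + 1673)/2] = 1000/1173 ≈ 0.8525.
%Δp = (26.7 − 47.6)/[(47.6 + 26.7)/2] = -20.9/37.15 ≈ -0.5626.
Arc elasticity E = %ΔQ/%Δp ≈ 0.8525/-0.5626 ≈ -1.52.
|E| > 1: demand is elastic over this range.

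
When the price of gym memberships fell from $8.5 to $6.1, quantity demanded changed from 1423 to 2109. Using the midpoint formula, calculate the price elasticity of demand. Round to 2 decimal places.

-1.18

%ΔQ = (2109 − 1423)/[(1423 + 2109)/2] = 686/1766 ≈ 0.3884.
%Δp = (6.1 − 8.5)/[(8.5 + 6.1)/2] = -2.4/7.3 ≈ -0.3288.
Arc elasticity E = %ΔQ/%Δp ≈ 0.3884/-0.3288 ≈ -1.18.
|E| > 1: demand is elastic over this range.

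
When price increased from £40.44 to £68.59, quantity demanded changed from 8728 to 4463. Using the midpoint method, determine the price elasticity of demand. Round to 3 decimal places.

-1.252

%Δq = (4463 − 8728)/[(8728 + 4463)/2] = -4265/6595.5 ≈ -0.6467.
%ΔP = (68.59 − 40.44)/[(40.44 + 68.59)/2] = 28.15/54.515 ≈ 0.5164.
Arc elasticity E = %Δq/%ΔP ≈ -0.6467/0.5164 ≈ -1.252.
|E| > 1: demand is elastic over this range.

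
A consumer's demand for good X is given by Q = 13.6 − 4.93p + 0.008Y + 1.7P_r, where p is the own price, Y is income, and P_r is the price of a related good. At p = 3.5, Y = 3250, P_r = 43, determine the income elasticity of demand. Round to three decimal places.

Evaluating quantity at (p, Y, P_r) gives Q = 13.6 − 4.93(3.5) + 0.008(3250) + 1.7(43) = 13.6 − 17.255 + 26 + 73.1 = 95.445.
∂Q/∂Y = +0.008, so E_I = 0.008·(3250/95.445) ≈ 0.272.
E_I ∈ (0,1): normal good (necessity).

0.272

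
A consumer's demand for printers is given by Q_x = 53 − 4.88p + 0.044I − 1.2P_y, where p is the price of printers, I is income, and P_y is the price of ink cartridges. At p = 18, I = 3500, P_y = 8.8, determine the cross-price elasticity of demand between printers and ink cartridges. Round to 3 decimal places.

-0.097

At the given point, Q_x = 53 − 4.88(18) + 0.044(3500) − 1.2(8.8) = 53 − 87.84 + 154 − 10.56 = 108.6.
∂Q_x/∂P_y = −1.2, so E_xy = -1.2·(8.8/108.6) ≈ -0.097.
E_xy < 0: the goods are complements.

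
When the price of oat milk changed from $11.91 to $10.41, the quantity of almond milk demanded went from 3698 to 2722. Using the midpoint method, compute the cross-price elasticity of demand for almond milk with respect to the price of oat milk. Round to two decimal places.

2.26

%ΔQ_x = (2722 − 3698)/[(3698+2722)/2] = -976/3210 ≈ -0.3040.
%ΔP_y = (10.41 − 11.91)/[(11.91+10.41)/2] ≈ -0.1344.
E_xy = -0.3040/-0.1344 ≈ 2.26.
E_xy > 0, so almond milk and oat milk are substitutes.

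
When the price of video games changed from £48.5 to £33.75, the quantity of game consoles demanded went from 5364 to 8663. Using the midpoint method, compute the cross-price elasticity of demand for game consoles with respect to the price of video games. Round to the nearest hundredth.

-1.31

%ΔQ_x = (8663 − 5364)/[(5364+8663)/2] = 3299/7013.5 ≈ 0.4704.
%ΔP_y = (33.75 − 48.5)/[(48.5+33.75)/2] ≈ -0.3587.
E_xy = 0.4704/-0.3587 ≈ -1.31.
E_xy < 0, so game consoles and video games are complements.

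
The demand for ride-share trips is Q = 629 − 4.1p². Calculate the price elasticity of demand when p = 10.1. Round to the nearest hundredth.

-3.97

At p = 10.1, Q = 210.759.
dQ/dp = −2·4.1·p = −82.82.
Point elasticity E = (dQ/dp)·(p/Q) = -82.82 × 10.1/210.759 ≈ -3.97.
|E| > 1, so demand is elastic at this price.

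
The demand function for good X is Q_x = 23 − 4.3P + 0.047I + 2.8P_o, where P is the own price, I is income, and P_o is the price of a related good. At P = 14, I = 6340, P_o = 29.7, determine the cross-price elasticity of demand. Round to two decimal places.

Evaluating quantity at (P, I, P_o) gives Q_x = 23 − 4.3(14) + 0.047(6340) + 2.8(29.7) = 23 − 60.2 + 297.98 + 83.16 = 343.94.
∂Q_x/∂P_o = +2.8, so E_xy = 2.8·(29.7/343.94) ≈ 0.24.
E_xy > 0: the goods are substitutes.

0.24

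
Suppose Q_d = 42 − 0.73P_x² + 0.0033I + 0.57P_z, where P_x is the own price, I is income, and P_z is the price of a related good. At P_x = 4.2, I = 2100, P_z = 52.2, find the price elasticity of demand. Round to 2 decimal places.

Substituting, Q_d = 42 − 0.73(4.2)² + 0.0033(2100) + 0.57(52.2) = 42 − 12.8772 + 6.93 + 29.754 = 65.8068.
∂Q_d/∂P_x = −2·0.73·P_x = -6.132, so E_p = -6.132·(4.2/65.8068) ≈ -0.39.
|E_p| < 1: demand is inelastic.

-0.39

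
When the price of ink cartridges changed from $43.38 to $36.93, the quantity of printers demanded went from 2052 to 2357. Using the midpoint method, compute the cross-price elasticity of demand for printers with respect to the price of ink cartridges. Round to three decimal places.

-0.861

%ΔQ_x = (2357 − 2052)/[(2052+2357)/2] = 305/2204.5 ≈ 0.1384.
%ΔP_y = (36.93 − 43.38)/[(43.38+36.93)/2] ≈ -0.1606.
E_xy = 0.1384/-0.1606 ≈ -0.861.
E_xy < 0, so printers and ink cartridges are complements.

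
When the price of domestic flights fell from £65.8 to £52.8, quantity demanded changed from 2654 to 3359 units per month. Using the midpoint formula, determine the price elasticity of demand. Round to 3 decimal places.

-1.070

%ΔQ = (3359 − 2654)/[(2654 + 3359)/2] = 705/3006.5 ≈ 0.2345.
%Δp = (52.8 − 65.8)/[(65.8 + 52.8)/2] = -13/59.3 ≈ -0.2192.
Arc elasticity E = %ΔQ/%Δp ≈ 0.2345/-0.2192 ≈ -1.070.
|E| > 1: demand is elastic over this range.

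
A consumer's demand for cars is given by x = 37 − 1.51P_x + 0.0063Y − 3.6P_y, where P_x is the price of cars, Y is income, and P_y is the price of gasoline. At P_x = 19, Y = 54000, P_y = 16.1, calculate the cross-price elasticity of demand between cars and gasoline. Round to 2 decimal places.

-0.20

x = 37 − 1.51(19) + 0.0063(54000) − 3.6(16.1) = 37 − 28.69 + 340.2 − 57.96 = 290.55.
∂x/∂P_y = −3.6, so E_xy = -3.6·(16.1/290.55) ≈ -0.20.
E_xy < 0: the goods are complements.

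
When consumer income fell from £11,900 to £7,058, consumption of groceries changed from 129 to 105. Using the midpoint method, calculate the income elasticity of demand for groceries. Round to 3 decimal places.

%ΔQ = (105 − 129)/[(129+105)/2] = -24/117 ≈ -0.2051.
%ΔI = (7,058 − 11,900)/[(11,900+7,058)/2] = -4842/9479 ≈ -0.5108.
E_I = %ΔQ/%ΔI ≈ 0.402.
E_I ∈ (0,1): normal good (necessity).

0.402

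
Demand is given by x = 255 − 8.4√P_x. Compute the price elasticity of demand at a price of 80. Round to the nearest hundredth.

At P_x = 80, x = 179.8681.
dx/dP_x = −8.4/(2√P_x) = −8.4/(2·8.9443).
Point elasticity E = (dx/dP_x)·(P_x/x) = -0.4696 × 80/179.8681 ≈ -0.21.
|E| < 1, so demand is inelastic at this price.

-0.21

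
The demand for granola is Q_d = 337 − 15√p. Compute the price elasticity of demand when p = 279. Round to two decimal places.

At p = 279, Q_d = 86.4506.
dQ_d/dp = −15/(2√p) = −15/(2·16.7033).
Point elasticity E = (dQ_d/dp)·(p/Q_d) = -0.449 × 279/86.4506 ≈ -1.45.
|E| > 1, so demand is elastic at this price.

-1.45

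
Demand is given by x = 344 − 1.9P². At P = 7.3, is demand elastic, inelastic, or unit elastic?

inelastic

At P = 7.3, x = 242.749.
dx/dP = −2·1.9·P = −27.74.
Point elasticity E = (dx/dP)·(P/x) = -27.74 × 7.3/242.749 ≈ -0.834.
|E| ≈ 0.834 < 1, so demand is inelastic.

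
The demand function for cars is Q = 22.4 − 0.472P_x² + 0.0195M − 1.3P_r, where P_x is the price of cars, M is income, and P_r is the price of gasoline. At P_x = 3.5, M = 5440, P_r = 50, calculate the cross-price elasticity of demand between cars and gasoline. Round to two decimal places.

Substituting, Q = 22.4 − 0.472(3.5)² + 0.0195(5440) − 1.3(50) = 22.4 − 5.782 + 106.08 − 65 = 57.698.
∂Q/∂P_r = −1.3, so E_xy = -1.3·(50/57.698) ≈ -1.13.
E_xy < 0: the goods are complements.

-1.13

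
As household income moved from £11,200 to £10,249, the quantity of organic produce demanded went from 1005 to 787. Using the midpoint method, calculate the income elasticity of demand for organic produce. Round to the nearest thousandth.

%ΔQ = (787 − 1005)/[(1005+787)/2] = -218/896 ≈ -0.2433.
%ΔI = (10,249 − 11,200)/[(11,200+10,249)/2] = -951/10724.5 ≈ -0.0887.
E_I = %ΔQ/%ΔI ≈ 2.744.
E_I > 1: normal good (luxury).

2.744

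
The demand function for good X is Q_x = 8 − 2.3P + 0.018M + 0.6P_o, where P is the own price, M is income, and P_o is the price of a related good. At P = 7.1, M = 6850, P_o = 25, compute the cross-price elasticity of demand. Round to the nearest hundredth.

Q_x = 8 − 2.3(7.1) + 0.018(6850) + 0.6(25) = 8 − 16.33 + 123.3 + 15 = 129.97.
∂Q_x/∂P_o = +0.6, so E_xy = 0.6·(25/129.97) ≈ 0.12.
E_xy > 0: the goods are substitutes.

0.12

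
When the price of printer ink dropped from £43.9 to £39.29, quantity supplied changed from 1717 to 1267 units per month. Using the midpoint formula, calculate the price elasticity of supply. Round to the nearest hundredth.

2.72

%ΔQ = (1267 − 1717)/[(1717 + 1267)/2] = -450/1492 ≈ -0.3016.
%ΔP = (39.29 − 43.9)/[(43.9 + 39.29)/2] = -4.61/41.595 ≈ -0.1108.
Arc elasticity E = %ΔQ/%ΔP ≈ -0.3016/-0.1108 ≈ 2.72.
|E| > 1: supply is elastic over this range.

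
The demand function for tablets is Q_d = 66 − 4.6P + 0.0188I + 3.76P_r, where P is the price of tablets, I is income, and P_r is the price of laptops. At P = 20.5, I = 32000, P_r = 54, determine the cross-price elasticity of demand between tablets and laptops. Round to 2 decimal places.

Evaluating quantity at (P, I, P_r) gives Q_d = 66 − 4.6(20.5) + 0.0188(32000) + 3.76(54) = 66 − 94.3 + 601.6 + 203.04 = 776.34.
∂Q_d/∂P_r = +3.76, so E_xy = 3.76·(54/776.34) ≈ 0.26.
E_xy > 0: the goods are substitutes.

0.26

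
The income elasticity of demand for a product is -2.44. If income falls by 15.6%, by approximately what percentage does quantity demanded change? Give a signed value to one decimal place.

%ΔQ ≈ E × %ΔI = (-2.44) × (-15.6%) ≈ 38.1%.

38.1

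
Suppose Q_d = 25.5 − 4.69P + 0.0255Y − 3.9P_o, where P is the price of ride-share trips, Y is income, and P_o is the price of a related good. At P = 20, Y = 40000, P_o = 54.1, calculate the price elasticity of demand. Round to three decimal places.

-0.127

Evaluating quantity at (P, Y, P_o) gives Q_d = 25.5 − 4.69(20) + 0.0255(40000) − 3.9(54.1) = 25.5 − 93.8 + 1020 − 210.99 = 740.71.
∂Q_d/∂P = −4.69, so E_p = (−4.69)·(20/740.71) ≈ -0.127.
|E_p| < 1: demand is inelastic.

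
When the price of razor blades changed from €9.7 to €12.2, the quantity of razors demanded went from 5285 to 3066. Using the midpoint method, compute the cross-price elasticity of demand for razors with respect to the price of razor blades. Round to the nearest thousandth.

%ΔQ_x = (3066 − 5285)/[(5285+3066)/2] = -2219/4175.5 ≈ -0.5314.
%ΔP_y = (12.2 − 9.7)/[(9.7+12.2)/2] ≈ 0.2283.
E_xy = -0.5314/0.2283 ≈ -2.328.
E_xy < 0, so razors and razor blades are complements.

-2.328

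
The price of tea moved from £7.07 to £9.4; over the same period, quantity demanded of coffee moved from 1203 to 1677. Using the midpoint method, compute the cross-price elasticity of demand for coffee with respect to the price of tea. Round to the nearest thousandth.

1.163

%ΔQ_x = (1677 − 1203)/[(1203+1677)/2] = 474/1440 ≈ 0.3292.
%ΔP_y = (9.4 − 7.07)/[(7.07+9.4)/2] ≈ 0.2829.
E_xy = 0.3292/0.2829 ≈ 1.163.
E_xy > 0, so coffee and tea are substitutes.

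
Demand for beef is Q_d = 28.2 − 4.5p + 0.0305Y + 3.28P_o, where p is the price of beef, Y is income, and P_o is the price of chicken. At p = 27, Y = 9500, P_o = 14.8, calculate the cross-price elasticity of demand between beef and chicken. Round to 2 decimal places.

Substituting, Q_d = 28.2 − 4.5(27) + 0.0305(9500) + 3.28(14.8) = 28.2 − 121.5 + 289.75 + 48.544 = 244.994.
∂Q_d/∂P_o = +3.28, so E_xy = 3.28·(14.8/244.994) ≈ 0.20.
E_xy > 0: the goods are substitutes.

0.20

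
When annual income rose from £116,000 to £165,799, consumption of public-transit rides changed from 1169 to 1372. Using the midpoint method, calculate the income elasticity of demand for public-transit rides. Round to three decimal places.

%ΔQ = (1372 − 1169)/[(1169+1372)/2] = 203/1270.5 ≈ 0.1598.
%ΔY = (165,799 − 116,000)/[(116,000+165,799)/2] = 49799/140899.5 ≈ 0.3534.
E_I = %ΔQ/%ΔY ≈ 0.452.
E_I ∈ (0,1): normal good (necessity).

0.452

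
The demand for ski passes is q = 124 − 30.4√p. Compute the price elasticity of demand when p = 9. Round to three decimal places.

At p = 9, q = 32.8.
dq/dp = −30.4/(2√p) = −30.4/(2·3).
Point elasticity E = (dq/dp)·(p/q) = -5.0667 × 9/32.8 ≈ -1.390.
|E| > 1, so demand is elastic at this price.

-1.390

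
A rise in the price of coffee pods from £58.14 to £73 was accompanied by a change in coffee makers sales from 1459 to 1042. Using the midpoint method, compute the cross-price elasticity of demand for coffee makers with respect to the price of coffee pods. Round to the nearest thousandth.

-1.471

%ΔQ_x = (1042 − 1459)/[(1459+1042)/2] = -417/1250.5 ≈ -0.3335.
%ΔP_y = (73 − 58.14)/[(58.14+73)/2] ≈ 0.2266.
E_xy = -0.3335/0.2266 ≈ -1.471.
E_xy < 0, so coffee makers and coffee pods are complements.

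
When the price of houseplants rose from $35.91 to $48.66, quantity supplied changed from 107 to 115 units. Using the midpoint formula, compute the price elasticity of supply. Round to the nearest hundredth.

%Δq = (115 − 107)/[(107 + 115)/2] = 8/111 ≈ 0.0721.
%Δp = (48.66 − 35.91)/[(35.91 + 48.66)/2] = 12.75/42.285 ≈ 0.3015.
Arc elasticity E = %Δq/%Δp ≈ 0.0721/0.3015 ≈ 0.24.
|E| < 1: supply is inelastic over this range.

0.24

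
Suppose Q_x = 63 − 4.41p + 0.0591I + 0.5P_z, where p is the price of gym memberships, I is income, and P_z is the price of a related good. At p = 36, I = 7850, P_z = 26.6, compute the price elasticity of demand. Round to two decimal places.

-0.42

Q_x = 63 − 4.41(36) + 0.0591(7850) + 0.5(26.6) = 63 − 158.76 + 463.935 + 13.3 = 381.475.
∂Q_x/∂p = −4.41, so E_p = (−4.41)·(36/381.475) ≈ -0.42.
|E_p| < 1: demand is inelastic.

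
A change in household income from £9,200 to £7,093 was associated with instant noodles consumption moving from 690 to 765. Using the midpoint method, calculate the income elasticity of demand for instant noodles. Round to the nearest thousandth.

-0.399

%ΔQ = (765 − 690)/[(690+765)/2] = 75/727.5 ≈ 0.1031.
%ΔM = (7,093 − 9,200)/[(9,200+7,093)/2] = -2107/8146.5 ≈ -0.2586.
E_I = %ΔQ/%ΔM ≈ -0.399.
E_I < 0: inferior good.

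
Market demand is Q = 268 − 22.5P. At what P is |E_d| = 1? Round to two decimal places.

For linear demand Q = a − bP, E = −bP/(a − bP). |E| = 1 ⇒ bP = a − bP ⇒ P = a/(2b).
P = 268/(2·22.5) ≈ 5.96.

5.96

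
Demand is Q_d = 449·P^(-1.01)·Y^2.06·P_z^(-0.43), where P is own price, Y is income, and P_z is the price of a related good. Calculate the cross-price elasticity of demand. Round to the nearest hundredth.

-0.43

For a Cobb–Douglas (constant-elasticity) form Q_d = A·P_z^α·…, the elasticity with respect to P_z equals the exponent α at every point.
Here the exponent on P_z is -0.43, so the cross-price elasticity of demand is -0.43.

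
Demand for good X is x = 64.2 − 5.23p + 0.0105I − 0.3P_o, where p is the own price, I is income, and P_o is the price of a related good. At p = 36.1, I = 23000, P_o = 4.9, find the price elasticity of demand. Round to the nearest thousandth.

First evaluate x: 64.2 − 5.23(36.1) + 0.0105(23000) − 0.3(4.9) = 64.2 − 188.803 + 241.5 − 1.47 = 115.427.
∂x/∂p = −5.23, so E_p = (−5.23)·(36.1/115.427) ≈ -1.636.
|E_p| > 1: demand is elastic.

-1.636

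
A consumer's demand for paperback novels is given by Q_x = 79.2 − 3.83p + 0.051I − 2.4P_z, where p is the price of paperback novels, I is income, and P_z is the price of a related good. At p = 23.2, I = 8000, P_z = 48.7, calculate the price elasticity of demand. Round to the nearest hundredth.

At the given point, Q_x = 79.2 − 3.83(23.2) + 0.051(8000) − 2.4(48.7) = 79.2 − 88.856 + 408 − 116.88 = 281.464.
∂Q_x/∂p = −3.83, so E_p = (−3.83)·(23.2/281.464) ≈ -0.32.
|E_p| < 1: demand is inelastic.

-0.32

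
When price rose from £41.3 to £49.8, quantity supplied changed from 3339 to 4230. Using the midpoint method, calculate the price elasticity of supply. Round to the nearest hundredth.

%ΔQ = (4230 − 3339)/[(3339 + 4230)/2] = 891/3784.5 ≈ 0.2354.
%ΔP = (49.8 − 41.3)/[(41.3 + 49.8)/2] = 8.5/45.55 ≈ 0.1866.
Arc elasticity E = %ΔQ/%ΔP ≈ 0.2354/0.1866 ≈ 1.26.
|E| > 1: supply is elastic over this range.

1.26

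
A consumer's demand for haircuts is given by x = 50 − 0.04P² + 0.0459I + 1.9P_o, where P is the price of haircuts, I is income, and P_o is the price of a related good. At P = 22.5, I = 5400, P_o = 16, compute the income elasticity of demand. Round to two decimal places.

0.80

Substituting, x = 50 − 0.04(22.5)² + 0.0459(5400) + 1.9(16) = 50 − 20.25 + 247.86 + 30.4 = 308.01.
∂x/∂I = +0.0459, so E_I = 0.0459·(5400/308.01) ≈ 0.80.
E_I ∈ (0,1): normal good (necessity).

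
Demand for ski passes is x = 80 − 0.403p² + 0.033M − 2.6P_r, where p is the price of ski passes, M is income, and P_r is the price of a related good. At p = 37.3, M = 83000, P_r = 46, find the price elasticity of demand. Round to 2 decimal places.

Substituting, x = 80 − 0.403(37.3)² + 0.033(83000) − 2.6(46) = 80 − 560.6899 + 2739 − 119.6 = 2138.7101.
∂x/∂p = −2·0.403·p = -30.0638, so E_p = -30.0638·(37.3/2138.7101) ≈ -0.52.
|E_p| < 1: demand is inelastic.

-0.52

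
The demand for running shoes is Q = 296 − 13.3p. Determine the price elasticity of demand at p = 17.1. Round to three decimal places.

-3.317

At p = 17.1, Q = 68.57.
dQ/dp = −13.3.
Point elasticity E = (dQ/dp)·(p/Q) = -13.3 × 17.1/68.57 ≈ -3.317.
|E| > 1, so demand is elastic at this price.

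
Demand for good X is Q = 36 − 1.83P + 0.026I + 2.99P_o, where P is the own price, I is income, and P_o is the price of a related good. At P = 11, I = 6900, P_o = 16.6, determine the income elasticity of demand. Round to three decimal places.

Q = 36 − 1.83(11) + 0.026(6900) + 2.99(16.6) = 36 − 20.13 + 179.4 + 49.634 = 244.904.
∂Q/∂I = +0.026, so E_I = 0.026·(6900/244.904) ≈ 0.733.
E_I ∈ (0,1): normal good (necessity).

0.733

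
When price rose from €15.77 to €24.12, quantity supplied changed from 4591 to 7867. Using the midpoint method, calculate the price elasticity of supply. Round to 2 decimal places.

1.26

%Δq = (7867 − 4591)/[(4591 + 7867)/2] = 3276/6229 ≈ 0.5259.
%ΔP = (24.12 − 15.77)/[(15.77 + 24.12)/2] = 8.35/19.945 ≈ 0.4187.
Arc elasticity E = %Δq/%ΔP ≈ 0.5259/0.4187 ≈ 1.26.
|E| > 1: supply is elastic over this range.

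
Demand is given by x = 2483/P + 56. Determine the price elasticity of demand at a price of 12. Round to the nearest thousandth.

At P = 12, x = 262.9167.
dx/dP = −2483/P² = −17.2431.
Point elasticity E = (dx/dP)·(P/x) = -17.2431 × 12/262.9167 ≈ -0.787.
|E| < 1, so demand is inelastic at this price.

-0.787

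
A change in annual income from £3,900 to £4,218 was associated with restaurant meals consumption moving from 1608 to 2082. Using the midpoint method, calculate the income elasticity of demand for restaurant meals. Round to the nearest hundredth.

3.28

%ΔQ = (2082 − 1608)/[(1608+2082)/2] = 474/1845 ≈ 0.2569.
%ΔI = (4,218 − 3,900)/[(3,900+4,218)/2] = 318/4059 ≈ 0.0783.
E_I = %ΔQ/%ΔI ≈ 3.28.
E_I > 1: normal good (luxury).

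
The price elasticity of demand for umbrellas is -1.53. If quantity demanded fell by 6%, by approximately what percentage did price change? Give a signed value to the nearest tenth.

%ΔQ ≈ E × %ΔP ⇒ %ΔP = %ΔQ / E = (-6%)/(-1.53) ≈ 3.9%.

3.9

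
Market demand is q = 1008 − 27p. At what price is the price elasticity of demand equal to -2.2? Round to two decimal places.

25.67

Set −bp/(a − bp) = −2.2 ⇒ bp = 2.2(a − bp) ⇒ bp(1+2.2) = 2.2·a.
p = 2.2·1008/(27·3.2) ≈ 25.67.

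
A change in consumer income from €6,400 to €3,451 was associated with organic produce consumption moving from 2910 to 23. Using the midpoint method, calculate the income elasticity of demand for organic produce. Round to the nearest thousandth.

%ΔQ = (23 − 2910)/[(2910+23)/2] = -2887/1466.5 ≈ -1.9686.
%ΔI = (3,451 − 6,400)/[(6,400+3,451)/2] = -2949/4925.5 ≈ -0.5987.
E_I = %ΔQ/%ΔI ≈ 3.288.
E_I > 1: normal good (luxury).

3.288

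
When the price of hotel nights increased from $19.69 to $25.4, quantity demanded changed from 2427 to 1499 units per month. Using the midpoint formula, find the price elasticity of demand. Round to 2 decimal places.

-1.87

%ΔQ = (1499 − 2427)/[(2427 + 1499)/2] = -928/1963 ≈ -0.4727.
%ΔP = (25.4 − 19.69)/[(19.69 + 25.4)/2] = 5.71/22.545 ≈ 0.2533.
Arc elasticity E = %ΔQ/%ΔP ≈ -0.4727/0.2533 ≈ -1.87.
|E| > 1: demand is elastic over this range.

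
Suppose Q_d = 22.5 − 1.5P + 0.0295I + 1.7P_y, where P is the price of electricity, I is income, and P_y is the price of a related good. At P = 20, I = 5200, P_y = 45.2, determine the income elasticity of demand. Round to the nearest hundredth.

First evaluate Q_d: 22.5 − 1.5(20) + 0.0295(5200) + 1.7(45.2) = 22.5 − 30 + 153.4 + 76.84 = 222.74.
∂Q_d/∂I = +0.0295, so E_I = 0.0295·(5200/222.74) ≈ 0.69.
E_I ∈ (0,1): normal good (necessity).

0.69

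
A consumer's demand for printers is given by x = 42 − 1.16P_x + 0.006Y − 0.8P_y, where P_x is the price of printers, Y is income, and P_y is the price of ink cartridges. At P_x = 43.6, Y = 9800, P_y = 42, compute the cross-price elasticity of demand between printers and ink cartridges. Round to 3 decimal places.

-2.021

First evaluate x: 42 − 1.16(43.6) + 0.006(9800) − 0.8(42) = 42 − 50.576 + 58.8 − 33.6 = 16.624.
∂x/∂P_y = −0.8, so E_xy = -0.8·(42/16.624) ≈ -2.021.
E_xy < 0: the goods are complements.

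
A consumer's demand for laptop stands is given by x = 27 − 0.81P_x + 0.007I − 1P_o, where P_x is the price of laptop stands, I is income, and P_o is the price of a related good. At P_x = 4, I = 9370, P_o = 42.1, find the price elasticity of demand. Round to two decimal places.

-0.07

x = 27 − 0.81(4) + 0.007(9370) − 1(42.1) = 27 − 3.24 + 65.59 − 42.1 = 47.25.
∂x/∂P_x = −0.81, so E_p = (−0.81)·(4/47.25) ≈ -0.07.
|E_p| < 1: demand is inelastic.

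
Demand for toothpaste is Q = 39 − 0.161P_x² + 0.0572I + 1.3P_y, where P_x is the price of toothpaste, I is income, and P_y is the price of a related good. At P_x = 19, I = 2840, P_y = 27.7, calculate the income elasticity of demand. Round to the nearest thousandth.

0.906

First evaluate Q: 39 − 0.161(19)² + 0.0572(2840) + 1.3(27.7) = 39 − 58.121 + 162.448 + 36.01 = 179.337.
∂Q/∂I = +0.0572, so E_I = 0.0572·(2840/179.337) ≈ 0.906.
E_I ∈ (0,1): normal good (necessity).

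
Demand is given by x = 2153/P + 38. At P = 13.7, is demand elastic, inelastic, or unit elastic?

At P = 13.7, x = 195.1533.
dx/dP = −2153/P² = −11.471.
Point elasticity E = (dx/dP)·(P/x) = -11.471 × 13.7/195.1533 ≈ -0.805.
|E| ≈ 0.805 < 1, so demand is inelastic.

inelastic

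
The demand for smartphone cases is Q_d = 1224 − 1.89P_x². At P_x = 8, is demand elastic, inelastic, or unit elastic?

inelastic

At P_x = 8, Q_d = 1103.04.
dQ_d/dP_x = −2·1.89·P_x = −30.24.
Point elasticity E = (dQ_d/dP_x)·(P_x/Q_d) = -30.24 × 8/1103.04 ≈ -0.219.
|E| ≈ 0.219 < 1, so demand is inelastic.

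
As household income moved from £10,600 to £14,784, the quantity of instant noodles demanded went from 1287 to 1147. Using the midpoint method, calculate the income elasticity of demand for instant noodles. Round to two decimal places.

%ΔQ = (1147 − 1287)/[(1287+1147)/2] = -140/1217 ≈ -0.1150.
%ΔI = (14,784 − 10,600)/[(10,600+14,784)/2] = 4184/12692 ≈ 0.3297.
E_I = %ΔQ/%ΔI ≈ -0.35.
E_I < 0: inferior good.

-0.35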